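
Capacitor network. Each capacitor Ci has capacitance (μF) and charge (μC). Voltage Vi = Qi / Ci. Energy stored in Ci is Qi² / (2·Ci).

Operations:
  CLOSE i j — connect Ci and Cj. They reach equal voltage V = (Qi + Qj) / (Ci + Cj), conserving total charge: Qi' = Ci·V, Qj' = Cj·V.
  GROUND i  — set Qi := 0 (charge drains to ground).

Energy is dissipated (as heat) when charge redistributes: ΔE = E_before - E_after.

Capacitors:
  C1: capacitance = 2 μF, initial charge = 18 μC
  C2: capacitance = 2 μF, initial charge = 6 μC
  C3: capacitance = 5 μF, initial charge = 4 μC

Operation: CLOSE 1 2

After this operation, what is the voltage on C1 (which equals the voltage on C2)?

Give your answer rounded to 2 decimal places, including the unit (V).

Initial: C1(2μF, Q=18μC, V=9.00V), C2(2μF, Q=6μC, V=3.00V), C3(5μF, Q=4μC, V=0.80V)
Op 1: CLOSE 1-2: Q_total=24.00, C_total=4.00, V=6.00; Q1=12.00, Q2=12.00; dissipated=18.000

Answer: 6.00 V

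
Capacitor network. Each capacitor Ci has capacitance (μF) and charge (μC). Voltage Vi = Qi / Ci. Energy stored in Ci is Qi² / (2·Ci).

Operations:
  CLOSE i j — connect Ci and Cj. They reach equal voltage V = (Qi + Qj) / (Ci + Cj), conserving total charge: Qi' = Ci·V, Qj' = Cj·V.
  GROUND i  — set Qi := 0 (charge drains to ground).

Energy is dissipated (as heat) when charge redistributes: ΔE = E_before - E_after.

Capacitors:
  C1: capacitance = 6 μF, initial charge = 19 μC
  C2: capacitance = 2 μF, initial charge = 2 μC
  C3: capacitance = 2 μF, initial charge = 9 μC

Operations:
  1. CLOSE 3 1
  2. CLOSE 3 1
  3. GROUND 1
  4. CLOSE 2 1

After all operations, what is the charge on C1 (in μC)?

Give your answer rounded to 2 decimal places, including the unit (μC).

Initial: C1(6μF, Q=19μC, V=3.17V), C2(2μF, Q=2μC, V=1.00V), C3(2μF, Q=9μC, V=4.50V)
Op 1: CLOSE 3-1: Q_total=28.00, C_total=8.00, V=3.50; Q3=7.00, Q1=21.00; dissipated=1.333
Op 2: CLOSE 3-1: Q_total=28.00, C_total=8.00, V=3.50; Q3=7.00, Q1=21.00; dissipated=0.000
Op 3: GROUND 1: Q1=0; energy lost=36.750
Op 4: CLOSE 2-1: Q_total=2.00, C_total=8.00, V=0.25; Q2=0.50, Q1=1.50; dissipated=0.750
Final charges: Q1=1.50, Q2=0.50, Q3=7.00

Answer: 1.50 μC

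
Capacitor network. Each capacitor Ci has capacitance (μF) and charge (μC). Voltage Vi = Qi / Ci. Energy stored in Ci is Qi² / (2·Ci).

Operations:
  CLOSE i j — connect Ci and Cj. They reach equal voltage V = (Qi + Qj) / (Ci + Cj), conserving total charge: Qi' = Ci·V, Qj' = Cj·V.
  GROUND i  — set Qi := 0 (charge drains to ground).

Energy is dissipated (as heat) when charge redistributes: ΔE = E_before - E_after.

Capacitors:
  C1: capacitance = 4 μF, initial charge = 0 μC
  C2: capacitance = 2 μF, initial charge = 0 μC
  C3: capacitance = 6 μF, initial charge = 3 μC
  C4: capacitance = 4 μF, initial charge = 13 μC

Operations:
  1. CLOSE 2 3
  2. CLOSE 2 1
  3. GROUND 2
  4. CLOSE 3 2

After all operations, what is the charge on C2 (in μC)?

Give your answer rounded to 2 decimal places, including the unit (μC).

Initial: C1(4μF, Q=0μC, V=0.00V), C2(2μF, Q=0μC, V=0.00V), C3(6μF, Q=3μC, V=0.50V), C4(4μF, Q=13μC, V=3.25V)
Op 1: CLOSE 2-3: Q_total=3.00, C_total=8.00, V=0.38; Q2=0.75, Q3=2.25; dissipated=0.188
Op 2: CLOSE 2-1: Q_total=0.75, C_total=6.00, V=0.12; Q2=0.25, Q1=0.50; dissipated=0.094
Op 3: GROUND 2: Q2=0; energy lost=0.016
Op 4: CLOSE 3-2: Q_total=2.25, C_total=8.00, V=0.28; Q3=1.69, Q2=0.56; dissipated=0.105
Final charges: Q1=0.50, Q2=0.56, Q3=1.69, Q4=13.00

Answer: 0.56 μC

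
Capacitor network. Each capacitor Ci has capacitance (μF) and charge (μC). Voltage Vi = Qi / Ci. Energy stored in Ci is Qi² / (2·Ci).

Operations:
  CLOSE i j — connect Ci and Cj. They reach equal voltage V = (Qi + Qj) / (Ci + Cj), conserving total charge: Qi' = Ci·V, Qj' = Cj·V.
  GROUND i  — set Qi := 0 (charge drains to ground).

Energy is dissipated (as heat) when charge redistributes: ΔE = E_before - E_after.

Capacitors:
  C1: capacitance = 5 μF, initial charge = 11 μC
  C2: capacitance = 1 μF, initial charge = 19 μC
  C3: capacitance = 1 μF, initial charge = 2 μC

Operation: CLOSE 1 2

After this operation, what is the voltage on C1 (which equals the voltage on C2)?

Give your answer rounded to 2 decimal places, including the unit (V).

Initial: C1(5μF, Q=11μC, V=2.20V), C2(1μF, Q=19μC, V=19.00V), C3(1μF, Q=2μC, V=2.00V)
Op 1: CLOSE 1-2: Q_total=30.00, C_total=6.00, V=5.00; Q1=25.00, Q2=5.00; dissipated=117.600

Answer: 5.00 V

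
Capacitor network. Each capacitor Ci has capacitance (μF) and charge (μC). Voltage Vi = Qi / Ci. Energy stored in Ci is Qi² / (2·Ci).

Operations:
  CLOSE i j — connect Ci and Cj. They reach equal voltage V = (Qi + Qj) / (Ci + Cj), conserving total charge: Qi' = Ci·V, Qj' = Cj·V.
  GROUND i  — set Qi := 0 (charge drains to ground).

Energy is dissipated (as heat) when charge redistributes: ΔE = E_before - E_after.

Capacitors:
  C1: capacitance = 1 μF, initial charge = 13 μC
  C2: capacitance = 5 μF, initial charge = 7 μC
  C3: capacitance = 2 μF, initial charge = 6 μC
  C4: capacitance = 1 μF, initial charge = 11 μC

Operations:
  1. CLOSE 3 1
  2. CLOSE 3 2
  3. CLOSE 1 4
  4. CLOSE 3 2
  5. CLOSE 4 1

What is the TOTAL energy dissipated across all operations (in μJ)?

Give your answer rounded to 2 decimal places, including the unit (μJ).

Initial: C1(1μF, Q=13μC, V=13.00V), C2(5μF, Q=7μC, V=1.40V), C3(2μF, Q=6μC, V=3.00V), C4(1μF, Q=11μC, V=11.00V)
Op 1: CLOSE 3-1: Q_total=19.00, C_total=3.00, V=6.33; Q3=12.67, Q1=6.33; dissipated=33.333
Op 2: CLOSE 3-2: Q_total=19.67, C_total=7.00, V=2.81; Q3=5.62, Q2=14.05; dissipated=17.384
Op 3: CLOSE 1-4: Q_total=17.33, C_total=2.00, V=8.67; Q1=8.67, Q4=8.67; dissipated=5.444
Op 4: CLOSE 3-2: Q_total=19.67, C_total=7.00, V=2.81; Q3=5.62, Q2=14.05; dissipated=0.000
Op 5: CLOSE 4-1: Q_total=17.33, C_total=2.00, V=8.67; Q4=8.67, Q1=8.67; dissipated=0.000
Total dissipated: 56.162 μJ

Answer: 56.16 μJ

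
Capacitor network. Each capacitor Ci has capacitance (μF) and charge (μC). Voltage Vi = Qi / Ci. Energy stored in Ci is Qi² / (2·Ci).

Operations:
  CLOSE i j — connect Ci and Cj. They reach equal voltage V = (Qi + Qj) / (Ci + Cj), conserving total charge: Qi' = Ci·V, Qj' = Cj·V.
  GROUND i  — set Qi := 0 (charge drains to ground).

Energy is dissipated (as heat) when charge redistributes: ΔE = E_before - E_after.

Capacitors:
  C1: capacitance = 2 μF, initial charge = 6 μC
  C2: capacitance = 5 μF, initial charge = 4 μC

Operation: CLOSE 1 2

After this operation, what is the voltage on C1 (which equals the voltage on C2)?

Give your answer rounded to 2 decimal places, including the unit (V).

Answer: 1.43 V

Derivation:
Initial: C1(2μF, Q=6μC, V=3.00V), C2(5μF, Q=4μC, V=0.80V)
Op 1: CLOSE 1-2: Q_total=10.00, C_total=7.00, V=1.43; Q1=2.86, Q2=7.14; dissipated=3.457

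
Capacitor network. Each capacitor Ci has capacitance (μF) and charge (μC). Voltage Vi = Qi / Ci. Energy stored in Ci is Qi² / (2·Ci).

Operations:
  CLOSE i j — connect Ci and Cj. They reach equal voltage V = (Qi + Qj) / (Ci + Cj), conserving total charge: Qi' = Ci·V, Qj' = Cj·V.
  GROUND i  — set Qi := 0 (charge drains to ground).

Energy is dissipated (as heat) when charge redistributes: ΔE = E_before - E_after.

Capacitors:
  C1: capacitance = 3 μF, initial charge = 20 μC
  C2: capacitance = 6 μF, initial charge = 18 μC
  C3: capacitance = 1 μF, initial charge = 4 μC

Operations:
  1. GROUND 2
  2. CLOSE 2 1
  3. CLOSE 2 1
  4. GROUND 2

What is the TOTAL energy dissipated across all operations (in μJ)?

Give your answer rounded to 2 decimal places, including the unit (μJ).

Initial: C1(3μF, Q=20μC, V=6.67V), C2(6μF, Q=18μC, V=3.00V), C3(1μF, Q=4μC, V=4.00V)
Op 1: GROUND 2: Q2=0; energy lost=27.000
Op 2: CLOSE 2-1: Q_total=20.00, C_total=9.00, V=2.22; Q2=13.33, Q1=6.67; dissipated=44.444
Op 3: CLOSE 2-1: Q_total=20.00, C_total=9.00, V=2.22; Q2=13.33, Q1=6.67; dissipated=0.000
Op 4: GROUND 2: Q2=0; energy lost=14.815
Total dissipated: 86.259 μJ

Answer: 86.26 μJ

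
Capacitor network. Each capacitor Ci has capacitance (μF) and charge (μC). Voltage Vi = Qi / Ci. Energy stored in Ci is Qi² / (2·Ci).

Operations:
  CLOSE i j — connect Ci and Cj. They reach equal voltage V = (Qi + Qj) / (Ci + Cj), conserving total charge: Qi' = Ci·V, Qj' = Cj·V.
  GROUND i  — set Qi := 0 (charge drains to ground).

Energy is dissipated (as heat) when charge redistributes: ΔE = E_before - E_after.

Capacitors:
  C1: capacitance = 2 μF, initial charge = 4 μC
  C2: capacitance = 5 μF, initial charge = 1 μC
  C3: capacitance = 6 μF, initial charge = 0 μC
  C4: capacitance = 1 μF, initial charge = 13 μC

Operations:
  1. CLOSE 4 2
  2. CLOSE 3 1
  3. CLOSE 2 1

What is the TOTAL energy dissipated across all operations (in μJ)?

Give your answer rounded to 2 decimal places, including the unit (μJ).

Initial: C1(2μF, Q=4μC, V=2.00V), C2(5μF, Q=1μC, V=0.20V), C3(6μF, Q=0μC, V=0.00V), C4(1μF, Q=13μC, V=13.00V)
Op 1: CLOSE 4-2: Q_total=14.00, C_total=6.00, V=2.33; Q4=2.33, Q2=11.67; dissipated=68.267
Op 2: CLOSE 3-1: Q_total=4.00, C_total=8.00, V=0.50; Q3=3.00, Q1=1.00; dissipated=3.000
Op 3: CLOSE 2-1: Q_total=12.67, C_total=7.00, V=1.81; Q2=9.05, Q1=3.62; dissipated=2.401
Total dissipated: 73.667 μJ

Answer: 73.67 μJ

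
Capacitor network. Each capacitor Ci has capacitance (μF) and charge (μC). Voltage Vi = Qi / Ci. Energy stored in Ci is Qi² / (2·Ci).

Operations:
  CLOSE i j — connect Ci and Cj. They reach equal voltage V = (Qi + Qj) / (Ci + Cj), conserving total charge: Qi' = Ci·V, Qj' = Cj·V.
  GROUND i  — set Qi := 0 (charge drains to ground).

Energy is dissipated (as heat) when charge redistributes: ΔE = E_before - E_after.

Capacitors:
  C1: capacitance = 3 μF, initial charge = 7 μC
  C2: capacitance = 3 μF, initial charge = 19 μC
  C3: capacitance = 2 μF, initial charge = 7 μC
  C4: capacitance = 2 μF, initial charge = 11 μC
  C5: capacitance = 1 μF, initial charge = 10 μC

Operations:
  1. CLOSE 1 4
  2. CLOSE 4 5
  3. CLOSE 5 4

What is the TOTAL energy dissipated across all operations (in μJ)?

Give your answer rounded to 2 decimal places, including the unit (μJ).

Answer: 19.67 μJ

Derivation:
Initial: C1(3μF, Q=7μC, V=2.33V), C2(3μF, Q=19μC, V=6.33V), C3(2μF, Q=7μC, V=3.50V), C4(2μF, Q=11μC, V=5.50V), C5(1μF, Q=10μC, V=10.00V)
Op 1: CLOSE 1-4: Q_total=18.00, C_total=5.00, V=3.60; Q1=10.80, Q4=7.20; dissipated=6.017
Op 2: CLOSE 4-5: Q_total=17.20, C_total=3.00, V=5.73; Q4=11.47, Q5=5.73; dissipated=13.653
Op 3: CLOSE 5-4: Q_total=17.20, C_total=3.00, V=5.73; Q5=5.73, Q4=11.47; dissipated=0.000
Total dissipated: 19.670 μJ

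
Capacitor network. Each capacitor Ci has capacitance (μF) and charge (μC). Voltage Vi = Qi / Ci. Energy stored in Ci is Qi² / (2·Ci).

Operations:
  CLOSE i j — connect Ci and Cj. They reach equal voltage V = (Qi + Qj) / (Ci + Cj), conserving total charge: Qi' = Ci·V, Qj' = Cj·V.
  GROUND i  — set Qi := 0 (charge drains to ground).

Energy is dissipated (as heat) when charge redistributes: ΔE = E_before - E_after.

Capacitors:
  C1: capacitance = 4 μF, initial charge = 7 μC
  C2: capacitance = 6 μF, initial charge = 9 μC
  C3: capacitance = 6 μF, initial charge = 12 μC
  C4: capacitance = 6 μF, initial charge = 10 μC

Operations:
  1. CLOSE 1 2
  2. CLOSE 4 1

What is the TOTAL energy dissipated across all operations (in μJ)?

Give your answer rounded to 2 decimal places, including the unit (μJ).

Answer: 0.08 μJ

Derivation:
Initial: C1(4μF, Q=7μC, V=1.75V), C2(6μF, Q=9μC, V=1.50V), C3(6μF, Q=12μC, V=2.00V), C4(6μF, Q=10μC, V=1.67V)
Op 1: CLOSE 1-2: Q_total=16.00, C_total=10.00, V=1.60; Q1=6.40, Q2=9.60; dissipated=0.075
Op 2: CLOSE 4-1: Q_total=16.40, C_total=10.00, V=1.64; Q4=9.84, Q1=6.56; dissipated=0.005
Total dissipated: 0.080 μJ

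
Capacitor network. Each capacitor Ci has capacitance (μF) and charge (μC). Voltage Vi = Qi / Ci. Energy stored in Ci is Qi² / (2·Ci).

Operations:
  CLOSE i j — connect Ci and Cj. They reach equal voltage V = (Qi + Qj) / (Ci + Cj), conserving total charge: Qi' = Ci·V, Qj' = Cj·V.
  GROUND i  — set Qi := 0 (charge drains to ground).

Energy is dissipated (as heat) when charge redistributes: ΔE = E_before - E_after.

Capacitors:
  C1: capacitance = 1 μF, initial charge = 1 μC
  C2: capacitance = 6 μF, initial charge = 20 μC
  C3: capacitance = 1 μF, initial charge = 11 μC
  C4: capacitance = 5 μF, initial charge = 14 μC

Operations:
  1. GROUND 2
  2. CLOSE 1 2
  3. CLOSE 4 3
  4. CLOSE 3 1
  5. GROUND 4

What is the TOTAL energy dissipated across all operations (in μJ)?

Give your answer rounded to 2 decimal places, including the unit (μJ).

Answer: 109.23 μJ

Derivation:
Initial: C1(1μF, Q=1μC, V=1.00V), C2(6μF, Q=20μC, V=3.33V), C3(1μF, Q=11μC, V=11.00V), C4(5μF, Q=14μC, V=2.80V)
Op 1: GROUND 2: Q2=0; energy lost=33.333
Op 2: CLOSE 1-2: Q_total=1.00, C_total=7.00, V=0.14; Q1=0.14, Q2=0.86; dissipated=0.429
Op 3: CLOSE 4-3: Q_total=25.00, C_total=6.00, V=4.17; Q4=20.83, Q3=4.17; dissipated=28.017
Op 4: CLOSE 3-1: Q_total=4.31, C_total=2.00, V=2.15; Q3=2.15, Q1=2.15; dissipated=4.048
Op 5: GROUND 4: Q4=0; energy lost=43.403
Total dissipated: 109.229 μJ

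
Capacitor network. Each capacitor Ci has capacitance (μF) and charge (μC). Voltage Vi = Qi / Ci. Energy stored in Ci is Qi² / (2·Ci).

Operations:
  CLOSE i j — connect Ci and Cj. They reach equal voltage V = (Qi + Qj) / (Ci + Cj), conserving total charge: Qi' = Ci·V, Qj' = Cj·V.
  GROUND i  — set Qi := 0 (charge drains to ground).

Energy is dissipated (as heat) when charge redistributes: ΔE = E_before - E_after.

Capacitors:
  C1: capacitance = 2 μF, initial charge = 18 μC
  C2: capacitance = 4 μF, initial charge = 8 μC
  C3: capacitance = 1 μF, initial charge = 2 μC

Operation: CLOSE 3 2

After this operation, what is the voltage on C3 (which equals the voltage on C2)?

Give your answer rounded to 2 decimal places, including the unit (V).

Answer: 2.00 V

Derivation:
Initial: C1(2μF, Q=18μC, V=9.00V), C2(4μF, Q=8μC, V=2.00V), C3(1μF, Q=2μC, V=2.00V)
Op 1: CLOSE 3-2: Q_total=10.00, C_total=5.00, V=2.00; Q3=2.00, Q2=8.00; dissipated=0.000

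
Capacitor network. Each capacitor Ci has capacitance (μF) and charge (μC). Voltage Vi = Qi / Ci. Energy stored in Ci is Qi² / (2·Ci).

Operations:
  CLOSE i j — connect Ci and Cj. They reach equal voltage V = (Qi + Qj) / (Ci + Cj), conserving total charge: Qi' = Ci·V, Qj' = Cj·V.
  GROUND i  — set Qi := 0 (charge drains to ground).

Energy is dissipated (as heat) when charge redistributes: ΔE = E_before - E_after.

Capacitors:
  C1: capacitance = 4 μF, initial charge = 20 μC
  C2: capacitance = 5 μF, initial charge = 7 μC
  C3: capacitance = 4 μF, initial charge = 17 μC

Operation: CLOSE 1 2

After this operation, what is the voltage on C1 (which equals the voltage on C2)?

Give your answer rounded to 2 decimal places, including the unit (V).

Initial: C1(4μF, Q=20μC, V=5.00V), C2(5μF, Q=7μC, V=1.40V), C3(4μF, Q=17μC, V=4.25V)
Op 1: CLOSE 1-2: Q_total=27.00, C_total=9.00, V=3.00; Q1=12.00, Q2=15.00; dissipated=14.400

Answer: 3.00 V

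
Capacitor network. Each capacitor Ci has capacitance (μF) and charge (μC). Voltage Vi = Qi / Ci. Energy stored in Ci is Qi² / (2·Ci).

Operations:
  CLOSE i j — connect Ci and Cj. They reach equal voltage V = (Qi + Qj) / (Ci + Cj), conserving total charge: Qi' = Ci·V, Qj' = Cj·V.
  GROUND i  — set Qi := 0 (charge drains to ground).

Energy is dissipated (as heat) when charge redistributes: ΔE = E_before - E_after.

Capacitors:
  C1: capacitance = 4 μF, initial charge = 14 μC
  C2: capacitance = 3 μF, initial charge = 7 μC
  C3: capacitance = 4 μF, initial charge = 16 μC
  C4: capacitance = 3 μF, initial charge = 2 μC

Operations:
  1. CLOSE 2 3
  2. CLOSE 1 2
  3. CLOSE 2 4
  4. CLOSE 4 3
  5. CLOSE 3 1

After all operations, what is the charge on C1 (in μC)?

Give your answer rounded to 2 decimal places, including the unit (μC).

Answer: 12.32 μC

Derivation:
Initial: C1(4μF, Q=14μC, V=3.50V), C2(3μF, Q=7μC, V=2.33V), C3(4μF, Q=16μC, V=4.00V), C4(3μF, Q=2μC, V=0.67V)
Op 1: CLOSE 2-3: Q_total=23.00, C_total=7.00, V=3.29; Q2=9.86, Q3=13.14; dissipated=2.381
Op 2: CLOSE 1-2: Q_total=23.86, C_total=7.00, V=3.41; Q1=13.63, Q2=10.22; dissipated=0.039
Op 3: CLOSE 2-4: Q_total=12.22, C_total=6.00, V=2.04; Q2=6.11, Q4=6.11; dissipated=5.637
Op 4: CLOSE 4-3: Q_total=19.26, C_total=7.00, V=2.75; Q4=8.25, Q3=11.00; dissipated=1.336
Op 5: CLOSE 3-1: Q_total=24.64, C_total=8.00, V=3.08; Q3=12.32, Q1=12.32; dissipated=0.432
Final charges: Q1=12.32, Q2=6.11, Q3=12.32, Q4=8.25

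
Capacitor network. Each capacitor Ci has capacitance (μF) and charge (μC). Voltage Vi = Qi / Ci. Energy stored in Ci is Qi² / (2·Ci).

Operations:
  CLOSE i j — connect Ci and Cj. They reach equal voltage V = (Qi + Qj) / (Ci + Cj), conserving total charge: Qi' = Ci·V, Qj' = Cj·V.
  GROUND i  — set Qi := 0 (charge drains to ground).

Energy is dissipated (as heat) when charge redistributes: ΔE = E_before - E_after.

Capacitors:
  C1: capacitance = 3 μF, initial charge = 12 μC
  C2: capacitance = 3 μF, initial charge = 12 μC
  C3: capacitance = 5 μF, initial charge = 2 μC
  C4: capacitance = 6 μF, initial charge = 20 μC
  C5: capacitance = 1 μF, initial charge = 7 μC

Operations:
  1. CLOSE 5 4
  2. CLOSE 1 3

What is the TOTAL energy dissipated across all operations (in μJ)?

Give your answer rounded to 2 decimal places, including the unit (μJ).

Answer: 17.91 μJ

Derivation:
Initial: C1(3μF, Q=12μC, V=4.00V), C2(3μF, Q=12μC, V=4.00V), C3(5μF, Q=2μC, V=0.40V), C4(6μF, Q=20μC, V=3.33V), C5(1μF, Q=7μC, V=7.00V)
Op 1: CLOSE 5-4: Q_total=27.00, C_total=7.00, V=3.86; Q5=3.86, Q4=23.14; dissipated=5.762
Op 2: CLOSE 1-3: Q_total=14.00, C_total=8.00, V=1.75; Q1=5.25, Q3=8.75; dissipated=12.150
Total dissipated: 17.912 μJ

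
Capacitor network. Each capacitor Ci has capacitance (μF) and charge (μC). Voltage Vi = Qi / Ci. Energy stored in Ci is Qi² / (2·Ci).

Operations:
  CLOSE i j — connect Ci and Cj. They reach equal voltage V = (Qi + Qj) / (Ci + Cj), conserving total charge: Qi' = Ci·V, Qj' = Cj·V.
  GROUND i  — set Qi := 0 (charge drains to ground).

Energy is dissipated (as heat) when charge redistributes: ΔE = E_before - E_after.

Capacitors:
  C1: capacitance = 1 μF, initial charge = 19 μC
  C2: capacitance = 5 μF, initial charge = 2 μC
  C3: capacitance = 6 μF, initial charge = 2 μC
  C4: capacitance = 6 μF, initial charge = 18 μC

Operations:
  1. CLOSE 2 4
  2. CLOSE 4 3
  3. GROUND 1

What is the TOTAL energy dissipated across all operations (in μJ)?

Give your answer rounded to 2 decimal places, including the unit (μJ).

Answer: 193.03 μJ

Derivation:
Initial: C1(1μF, Q=19μC, V=19.00V), C2(5μF, Q=2μC, V=0.40V), C3(6μF, Q=2μC, V=0.33V), C4(6μF, Q=18μC, V=3.00V)
Op 1: CLOSE 2-4: Q_total=20.00, C_total=11.00, V=1.82; Q2=9.09, Q4=10.91; dissipated=9.218
Op 2: CLOSE 4-3: Q_total=12.91, C_total=12.00, V=1.08; Q4=6.45, Q3=6.45; dissipated=3.307
Op 3: GROUND 1: Q1=0; energy lost=180.500
Total dissipated: 193.025 μJ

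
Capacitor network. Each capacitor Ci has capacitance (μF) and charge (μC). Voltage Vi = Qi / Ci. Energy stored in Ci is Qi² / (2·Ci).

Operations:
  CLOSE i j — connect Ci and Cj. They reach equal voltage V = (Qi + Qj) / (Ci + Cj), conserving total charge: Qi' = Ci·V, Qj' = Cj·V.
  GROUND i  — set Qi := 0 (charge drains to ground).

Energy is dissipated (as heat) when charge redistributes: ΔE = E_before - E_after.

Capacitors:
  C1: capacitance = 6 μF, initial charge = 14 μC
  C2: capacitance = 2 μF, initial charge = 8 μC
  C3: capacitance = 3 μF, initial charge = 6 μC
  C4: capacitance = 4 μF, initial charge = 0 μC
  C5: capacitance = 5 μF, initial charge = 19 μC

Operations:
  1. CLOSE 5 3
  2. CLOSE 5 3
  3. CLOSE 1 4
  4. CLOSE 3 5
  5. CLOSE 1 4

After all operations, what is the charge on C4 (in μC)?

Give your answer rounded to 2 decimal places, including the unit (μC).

Initial: C1(6μF, Q=14μC, V=2.33V), C2(2μF, Q=8μC, V=4.00V), C3(3μF, Q=6μC, V=2.00V), C4(4μF, Q=0μC, V=0.00V), C5(5μF, Q=19μC, V=3.80V)
Op 1: CLOSE 5-3: Q_total=25.00, C_total=8.00, V=3.12; Q5=15.62, Q3=9.38; dissipated=3.038
Op 2: CLOSE 5-3: Q_total=25.00, C_total=8.00, V=3.12; Q5=15.62, Q3=9.38; dissipated=0.000
Op 3: CLOSE 1-4: Q_total=14.00, C_total=10.00, V=1.40; Q1=8.40, Q4=5.60; dissipated=6.533
Op 4: CLOSE 3-5: Q_total=25.00, C_total=8.00, V=3.12; Q3=9.38, Q5=15.62; dissipated=0.000
Op 5: CLOSE 1-4: Q_total=14.00, C_total=10.00, V=1.40; Q1=8.40, Q4=5.60; dissipated=0.000
Final charges: Q1=8.40, Q2=8.00, Q3=9.38, Q4=5.60, Q5=15.62

Answer: 5.60 μC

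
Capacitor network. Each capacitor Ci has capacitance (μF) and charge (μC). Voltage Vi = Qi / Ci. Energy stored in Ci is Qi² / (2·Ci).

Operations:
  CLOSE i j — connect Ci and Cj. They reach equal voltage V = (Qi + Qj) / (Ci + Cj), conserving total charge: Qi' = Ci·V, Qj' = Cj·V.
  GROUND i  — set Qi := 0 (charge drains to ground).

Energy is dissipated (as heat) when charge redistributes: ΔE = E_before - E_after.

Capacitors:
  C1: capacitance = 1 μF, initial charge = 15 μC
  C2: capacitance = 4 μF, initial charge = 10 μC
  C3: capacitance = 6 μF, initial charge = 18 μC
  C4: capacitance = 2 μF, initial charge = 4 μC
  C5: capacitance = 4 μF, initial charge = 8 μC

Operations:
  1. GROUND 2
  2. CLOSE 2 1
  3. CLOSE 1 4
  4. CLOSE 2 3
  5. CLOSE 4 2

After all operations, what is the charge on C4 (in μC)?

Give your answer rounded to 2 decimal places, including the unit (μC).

Initial: C1(1μF, Q=15μC, V=15.00V), C2(4μF, Q=10μC, V=2.50V), C3(6μF, Q=18μC, V=3.00V), C4(2μF, Q=4μC, V=2.00V), C5(4μF, Q=8μC, V=2.00V)
Op 1: GROUND 2: Q2=0; energy lost=12.500
Op 2: CLOSE 2-1: Q_total=15.00, C_total=5.00, V=3.00; Q2=12.00, Q1=3.00; dissipated=90.000
Op 3: CLOSE 1-4: Q_total=7.00, C_total=3.00, V=2.33; Q1=2.33, Q4=4.67; dissipated=0.333
Op 4: CLOSE 2-3: Q_total=30.00, C_total=10.00, V=3.00; Q2=12.00, Q3=18.00; dissipated=0.000
Op 5: CLOSE 4-2: Q_total=16.67, C_total=6.00, V=2.78; Q4=5.56, Q2=11.11; dissipated=0.296
Final charges: Q1=2.33, Q2=11.11, Q3=18.00, Q4=5.56, Q5=8.00

Answer: 5.56 μC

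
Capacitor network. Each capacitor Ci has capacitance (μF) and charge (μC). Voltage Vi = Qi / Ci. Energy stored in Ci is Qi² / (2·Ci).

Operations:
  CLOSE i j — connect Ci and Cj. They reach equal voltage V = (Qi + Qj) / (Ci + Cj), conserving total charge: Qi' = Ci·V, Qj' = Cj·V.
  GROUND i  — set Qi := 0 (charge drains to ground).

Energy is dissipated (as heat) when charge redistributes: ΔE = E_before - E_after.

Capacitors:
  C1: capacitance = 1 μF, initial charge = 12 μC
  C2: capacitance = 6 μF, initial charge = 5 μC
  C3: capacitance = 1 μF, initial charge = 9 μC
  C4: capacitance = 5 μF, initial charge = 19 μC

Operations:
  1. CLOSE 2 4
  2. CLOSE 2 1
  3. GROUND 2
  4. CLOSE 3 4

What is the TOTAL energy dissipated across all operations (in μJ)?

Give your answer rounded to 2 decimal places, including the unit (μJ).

Initial: C1(1μF, Q=12μC, V=12.00V), C2(6μF, Q=5μC, V=0.83V), C3(1μF, Q=9μC, V=9.00V), C4(5μF, Q=19μC, V=3.80V)
Op 1: CLOSE 2-4: Q_total=24.00, C_total=11.00, V=2.18; Q2=13.09, Q4=10.91; dissipated=12.002
Op 2: CLOSE 2-1: Q_total=25.09, C_total=7.00, V=3.58; Q2=21.51, Q1=3.58; dissipated=41.313
Op 3: GROUND 2: Q2=0; energy lost=38.544
Op 4: CLOSE 3-4: Q_total=19.91, C_total=6.00, V=3.32; Q3=3.32, Q4=16.59; dissipated=19.370
Total dissipated: 111.228 μJ

Answer: 111.23 μJ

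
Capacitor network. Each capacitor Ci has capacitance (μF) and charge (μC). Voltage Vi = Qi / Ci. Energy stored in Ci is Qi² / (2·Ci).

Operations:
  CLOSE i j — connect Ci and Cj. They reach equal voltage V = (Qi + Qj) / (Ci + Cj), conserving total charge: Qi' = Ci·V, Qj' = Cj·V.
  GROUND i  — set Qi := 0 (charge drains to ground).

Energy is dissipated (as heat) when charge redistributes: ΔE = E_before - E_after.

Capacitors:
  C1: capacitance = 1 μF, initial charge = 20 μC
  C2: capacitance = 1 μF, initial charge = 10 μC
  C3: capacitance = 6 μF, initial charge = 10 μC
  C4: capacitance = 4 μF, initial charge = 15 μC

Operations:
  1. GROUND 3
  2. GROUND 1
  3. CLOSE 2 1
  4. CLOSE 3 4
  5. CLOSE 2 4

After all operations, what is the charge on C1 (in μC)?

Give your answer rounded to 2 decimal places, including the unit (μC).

Initial: C1(1μF, Q=20μC, V=20.00V), C2(1μF, Q=10μC, V=10.00V), C3(6μF, Q=10μC, V=1.67V), C4(4μF, Q=15μC, V=3.75V)
Op 1: GROUND 3: Q3=0; energy lost=8.333
Op 2: GROUND 1: Q1=0; energy lost=200.000
Op 3: CLOSE 2-1: Q_total=10.00, C_total=2.00, V=5.00; Q2=5.00, Q1=5.00; dissipated=25.000
Op 4: CLOSE 3-4: Q_total=15.00, C_total=10.00, V=1.50; Q3=9.00, Q4=6.00; dissipated=16.875
Op 5: CLOSE 2-4: Q_total=11.00, C_total=5.00, V=2.20; Q2=2.20, Q4=8.80; dissipated=4.900
Final charges: Q1=5.00, Q2=2.20, Q3=9.00, Q4=8.80

Answer: 5.00 μC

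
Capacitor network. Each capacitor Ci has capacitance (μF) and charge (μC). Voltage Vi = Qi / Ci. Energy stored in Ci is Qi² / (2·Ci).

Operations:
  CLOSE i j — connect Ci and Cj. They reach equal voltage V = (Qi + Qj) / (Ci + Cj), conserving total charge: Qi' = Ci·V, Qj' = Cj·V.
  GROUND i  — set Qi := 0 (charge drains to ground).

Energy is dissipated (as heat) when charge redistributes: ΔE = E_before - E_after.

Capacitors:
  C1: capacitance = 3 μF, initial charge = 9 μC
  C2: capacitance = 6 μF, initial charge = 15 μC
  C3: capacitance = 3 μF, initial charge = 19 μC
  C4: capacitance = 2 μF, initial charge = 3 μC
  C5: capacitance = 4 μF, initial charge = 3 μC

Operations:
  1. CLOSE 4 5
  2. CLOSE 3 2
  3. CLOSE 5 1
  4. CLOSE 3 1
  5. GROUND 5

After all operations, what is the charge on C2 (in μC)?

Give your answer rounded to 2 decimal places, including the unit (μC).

Answer: 22.67 μC

Derivation:
Initial: C1(3μF, Q=9μC, V=3.00V), C2(6μF, Q=15μC, V=2.50V), C3(3μF, Q=19μC, V=6.33V), C4(2μF, Q=3μC, V=1.50V), C5(4μF, Q=3μC, V=0.75V)
Op 1: CLOSE 4-5: Q_total=6.00, C_total=6.00, V=1.00; Q4=2.00, Q5=4.00; dissipated=0.375
Op 2: CLOSE 3-2: Q_total=34.00, C_total=9.00, V=3.78; Q3=11.33, Q2=22.67; dissipated=14.694
Op 3: CLOSE 5-1: Q_total=13.00, C_total=7.00, V=1.86; Q5=7.43, Q1=5.57; dissipated=3.429
Op 4: CLOSE 3-1: Q_total=16.90, C_total=6.00, V=2.82; Q3=8.45, Q1=8.45; dissipated=2.767
Op 5: GROUND 5: Q5=0; energy lost=6.898
Final charges: Q1=8.45, Q2=22.67, Q3=8.45, Q4=2.00, Q5=0.00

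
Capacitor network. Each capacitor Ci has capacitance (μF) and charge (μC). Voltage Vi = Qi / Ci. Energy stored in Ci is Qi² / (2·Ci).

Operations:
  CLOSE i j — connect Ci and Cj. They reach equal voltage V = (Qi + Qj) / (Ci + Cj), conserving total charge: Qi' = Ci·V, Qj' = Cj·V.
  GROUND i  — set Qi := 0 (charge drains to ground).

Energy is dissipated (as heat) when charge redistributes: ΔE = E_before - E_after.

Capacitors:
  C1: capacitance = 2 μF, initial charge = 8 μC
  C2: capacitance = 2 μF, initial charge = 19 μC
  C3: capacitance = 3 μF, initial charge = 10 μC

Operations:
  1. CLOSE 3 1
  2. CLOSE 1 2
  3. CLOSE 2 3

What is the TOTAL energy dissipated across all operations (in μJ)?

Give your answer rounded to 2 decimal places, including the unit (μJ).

Answer: 22.89 μJ

Derivation:
Initial: C1(2μF, Q=8μC, V=4.00V), C2(2μF, Q=19μC, V=9.50V), C3(3μF, Q=10μC, V=3.33V)
Op 1: CLOSE 3-1: Q_total=18.00, C_total=5.00, V=3.60; Q3=10.80, Q1=7.20; dissipated=0.267
Op 2: CLOSE 1-2: Q_total=26.20, C_total=4.00, V=6.55; Q1=13.10, Q2=13.10; dissipated=17.405
Op 3: CLOSE 2-3: Q_total=23.90, C_total=5.00, V=4.78; Q2=9.56, Q3=14.34; dissipated=5.221
Total dissipated: 22.893 μJ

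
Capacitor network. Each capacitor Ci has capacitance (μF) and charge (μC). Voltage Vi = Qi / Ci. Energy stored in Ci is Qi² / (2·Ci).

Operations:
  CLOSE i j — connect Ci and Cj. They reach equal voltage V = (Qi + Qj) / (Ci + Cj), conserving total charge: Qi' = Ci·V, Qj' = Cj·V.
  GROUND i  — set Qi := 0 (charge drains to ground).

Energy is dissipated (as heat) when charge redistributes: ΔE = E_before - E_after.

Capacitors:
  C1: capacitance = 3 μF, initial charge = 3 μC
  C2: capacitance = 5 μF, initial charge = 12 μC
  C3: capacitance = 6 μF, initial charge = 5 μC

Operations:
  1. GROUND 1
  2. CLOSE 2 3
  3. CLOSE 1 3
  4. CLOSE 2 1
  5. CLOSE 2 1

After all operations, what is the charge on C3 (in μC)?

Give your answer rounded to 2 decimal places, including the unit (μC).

Initial: C1(3μF, Q=3μC, V=1.00V), C2(5μF, Q=12μC, V=2.40V), C3(6μF, Q=5μC, V=0.83V)
Op 1: GROUND 1: Q1=0; energy lost=1.500
Op 2: CLOSE 2-3: Q_total=17.00, C_total=11.00, V=1.55; Q2=7.73, Q3=9.27; dissipated=3.347
Op 3: CLOSE 1-3: Q_total=9.27, C_total=9.00, V=1.03; Q1=3.09, Q3=6.18; dissipated=2.388
Op 4: CLOSE 2-1: Q_total=10.82, C_total=8.00, V=1.35; Q2=6.76, Q1=4.06; dissipated=0.249
Op 5: CLOSE 2-1: Q_total=10.82, C_total=8.00, V=1.35; Q2=6.76, Q1=4.06; dissipated=0.000
Final charges: Q1=4.06, Q2=6.76, Q3=6.18

Answer: 6.18 μC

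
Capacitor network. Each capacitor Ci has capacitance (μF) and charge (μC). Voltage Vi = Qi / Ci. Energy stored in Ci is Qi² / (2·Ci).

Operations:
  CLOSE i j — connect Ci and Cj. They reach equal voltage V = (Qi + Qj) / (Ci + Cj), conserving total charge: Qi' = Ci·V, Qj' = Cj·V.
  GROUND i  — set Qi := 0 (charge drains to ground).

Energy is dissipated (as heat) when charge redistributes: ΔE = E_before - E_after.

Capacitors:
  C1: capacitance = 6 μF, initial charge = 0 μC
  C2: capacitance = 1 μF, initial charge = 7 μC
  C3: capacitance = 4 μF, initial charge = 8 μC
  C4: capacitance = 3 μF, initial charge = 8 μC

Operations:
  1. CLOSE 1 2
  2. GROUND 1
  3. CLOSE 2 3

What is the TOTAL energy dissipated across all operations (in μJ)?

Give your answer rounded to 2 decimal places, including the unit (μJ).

Answer: 24.40 μJ

Derivation:
Initial: C1(6μF, Q=0μC, V=0.00V), C2(1μF, Q=7μC, V=7.00V), C3(4μF, Q=8μC, V=2.00V), C4(3μF, Q=8μC, V=2.67V)
Op 1: CLOSE 1-2: Q_total=7.00, C_total=7.00, V=1.00; Q1=6.00, Q2=1.00; dissipated=21.000
Op 2: GROUND 1: Q1=0; energy lost=3.000
Op 3: CLOSE 2-3: Q_total=9.00, C_total=5.00, V=1.80; Q2=1.80, Q3=7.20; dissipated=0.400
Total dissipated: 24.400 μJ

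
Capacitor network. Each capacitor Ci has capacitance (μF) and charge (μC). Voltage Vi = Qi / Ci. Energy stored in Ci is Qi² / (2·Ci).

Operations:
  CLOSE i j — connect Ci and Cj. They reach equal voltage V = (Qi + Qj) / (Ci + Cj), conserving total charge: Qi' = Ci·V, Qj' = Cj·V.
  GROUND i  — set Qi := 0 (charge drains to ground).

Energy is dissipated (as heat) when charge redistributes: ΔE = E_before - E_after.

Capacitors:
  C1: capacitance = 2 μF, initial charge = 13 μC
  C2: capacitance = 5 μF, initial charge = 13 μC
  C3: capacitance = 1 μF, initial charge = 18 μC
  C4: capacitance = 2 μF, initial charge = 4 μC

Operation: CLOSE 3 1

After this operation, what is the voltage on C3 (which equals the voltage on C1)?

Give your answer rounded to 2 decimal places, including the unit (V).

Initial: C1(2μF, Q=13μC, V=6.50V), C2(5μF, Q=13μC, V=2.60V), C3(1μF, Q=18μC, V=18.00V), C4(2μF, Q=4μC, V=2.00V)
Op 1: CLOSE 3-1: Q_total=31.00, C_total=3.00, V=10.33; Q3=10.33, Q1=20.67; dissipated=44.083

Answer: 10.33 V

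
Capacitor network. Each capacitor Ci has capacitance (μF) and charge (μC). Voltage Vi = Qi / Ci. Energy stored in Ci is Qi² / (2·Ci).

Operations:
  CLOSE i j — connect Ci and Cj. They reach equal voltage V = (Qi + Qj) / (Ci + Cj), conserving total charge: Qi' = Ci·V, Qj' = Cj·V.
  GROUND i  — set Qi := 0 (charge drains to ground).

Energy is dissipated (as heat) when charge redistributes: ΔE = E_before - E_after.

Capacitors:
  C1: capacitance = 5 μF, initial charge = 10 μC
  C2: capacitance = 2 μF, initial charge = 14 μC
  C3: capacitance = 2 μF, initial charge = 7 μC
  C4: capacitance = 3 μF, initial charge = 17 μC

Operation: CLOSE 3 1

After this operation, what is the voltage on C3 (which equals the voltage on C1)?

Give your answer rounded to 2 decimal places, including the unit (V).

Answer: 2.43 V

Derivation:
Initial: C1(5μF, Q=10μC, V=2.00V), C2(2μF, Q=14μC, V=7.00V), C3(2μF, Q=7μC, V=3.50V), C4(3μF, Q=17μC, V=5.67V)
Op 1: CLOSE 3-1: Q_total=17.00, C_total=7.00, V=2.43; Q3=4.86, Q1=12.14; dissipated=1.607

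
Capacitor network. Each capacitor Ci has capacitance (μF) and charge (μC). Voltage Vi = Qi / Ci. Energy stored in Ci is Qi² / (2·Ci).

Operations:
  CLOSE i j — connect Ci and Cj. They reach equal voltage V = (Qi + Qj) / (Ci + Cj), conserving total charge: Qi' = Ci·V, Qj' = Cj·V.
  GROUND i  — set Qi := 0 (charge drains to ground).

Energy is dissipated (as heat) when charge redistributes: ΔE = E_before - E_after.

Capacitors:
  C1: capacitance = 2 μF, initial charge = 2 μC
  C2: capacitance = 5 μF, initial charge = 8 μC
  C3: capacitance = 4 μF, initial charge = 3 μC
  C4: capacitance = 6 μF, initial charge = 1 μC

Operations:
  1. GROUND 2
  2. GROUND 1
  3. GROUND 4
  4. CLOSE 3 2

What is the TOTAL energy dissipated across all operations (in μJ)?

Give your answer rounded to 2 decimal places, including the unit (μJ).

Answer: 8.11 μJ

Derivation:
Initial: C1(2μF, Q=2μC, V=1.00V), C2(5μF, Q=8μC, V=1.60V), C3(4μF, Q=3μC, V=0.75V), C4(6μF, Q=1μC, V=0.17V)
Op 1: GROUND 2: Q2=0; energy lost=6.400
Op 2: GROUND 1: Q1=0; energy lost=1.000
Op 3: GROUND 4: Q4=0; energy lost=0.083
Op 4: CLOSE 3-2: Q_total=3.00, C_total=9.00, V=0.33; Q3=1.33, Q2=1.67; dissipated=0.625
Total dissipated: 8.108 μJ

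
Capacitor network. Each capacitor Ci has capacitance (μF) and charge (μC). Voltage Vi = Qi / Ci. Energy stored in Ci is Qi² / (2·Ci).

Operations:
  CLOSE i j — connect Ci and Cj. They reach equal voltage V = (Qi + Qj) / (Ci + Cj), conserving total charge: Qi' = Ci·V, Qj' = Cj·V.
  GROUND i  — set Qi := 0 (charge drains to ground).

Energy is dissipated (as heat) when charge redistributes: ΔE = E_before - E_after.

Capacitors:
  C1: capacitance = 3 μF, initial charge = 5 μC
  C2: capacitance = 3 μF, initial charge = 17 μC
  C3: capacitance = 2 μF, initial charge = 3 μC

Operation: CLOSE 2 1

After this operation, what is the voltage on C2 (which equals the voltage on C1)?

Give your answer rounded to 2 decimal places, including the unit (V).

Answer: 3.67 V

Derivation:
Initial: C1(3μF, Q=5μC, V=1.67V), C2(3μF, Q=17μC, V=5.67V), C3(2μF, Q=3μC, V=1.50V)
Op 1: CLOSE 2-1: Q_total=22.00, C_total=6.00, V=3.67; Q2=11.00, Q1=11.00; dissipated=12.000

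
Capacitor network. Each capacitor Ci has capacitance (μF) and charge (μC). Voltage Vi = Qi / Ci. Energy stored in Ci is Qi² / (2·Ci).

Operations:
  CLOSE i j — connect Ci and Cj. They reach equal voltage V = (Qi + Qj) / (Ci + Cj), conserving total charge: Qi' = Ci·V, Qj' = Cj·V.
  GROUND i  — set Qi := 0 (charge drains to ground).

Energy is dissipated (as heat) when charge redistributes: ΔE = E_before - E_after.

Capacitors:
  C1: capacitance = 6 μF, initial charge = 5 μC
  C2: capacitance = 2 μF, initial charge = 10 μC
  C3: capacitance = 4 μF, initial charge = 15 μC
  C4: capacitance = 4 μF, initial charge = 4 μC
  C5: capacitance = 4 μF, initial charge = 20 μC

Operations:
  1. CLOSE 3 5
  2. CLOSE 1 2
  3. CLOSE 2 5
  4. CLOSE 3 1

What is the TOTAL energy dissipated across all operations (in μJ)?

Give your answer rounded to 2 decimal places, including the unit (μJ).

Answer: 26.25 μJ

Derivation:
Initial: C1(6μF, Q=5μC, V=0.83V), C2(2μF, Q=10μC, V=5.00V), C3(4μF, Q=15μC, V=3.75V), C4(4μF, Q=4μC, V=1.00V), C5(4μF, Q=20μC, V=5.00V)
Op 1: CLOSE 3-5: Q_total=35.00, C_total=8.00, V=4.38; Q3=17.50, Q5=17.50; dissipated=1.562
Op 2: CLOSE 1-2: Q_total=15.00, C_total=8.00, V=1.88; Q1=11.25, Q2=3.75; dissipated=13.021
Op 3: CLOSE 2-5: Q_total=21.25, C_total=6.00, V=3.54; Q2=7.08, Q5=14.17; dissipated=4.167
Op 4: CLOSE 3-1: Q_total=28.75, C_total=10.00, V=2.88; Q3=11.50, Q1=17.25; dissipated=7.500
Total dissipated: 26.250 μJ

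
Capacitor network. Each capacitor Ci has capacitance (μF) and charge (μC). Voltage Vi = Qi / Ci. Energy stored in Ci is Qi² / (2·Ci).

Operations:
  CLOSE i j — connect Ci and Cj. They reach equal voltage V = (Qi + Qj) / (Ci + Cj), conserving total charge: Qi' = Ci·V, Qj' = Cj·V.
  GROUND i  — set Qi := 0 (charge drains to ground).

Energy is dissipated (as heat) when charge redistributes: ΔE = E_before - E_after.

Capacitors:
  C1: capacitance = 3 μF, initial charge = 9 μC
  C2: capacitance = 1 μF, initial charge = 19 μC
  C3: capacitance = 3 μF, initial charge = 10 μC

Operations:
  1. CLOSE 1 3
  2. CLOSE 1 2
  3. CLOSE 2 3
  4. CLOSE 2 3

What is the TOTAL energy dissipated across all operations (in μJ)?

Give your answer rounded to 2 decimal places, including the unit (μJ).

Answer: 99.97 μJ

Derivation:
Initial: C1(3μF, Q=9μC, V=3.00V), C2(1μF, Q=19μC, V=19.00V), C3(3μF, Q=10μC, V=3.33V)
Op 1: CLOSE 1-3: Q_total=19.00, C_total=6.00, V=3.17; Q1=9.50, Q3=9.50; dissipated=0.083
Op 2: CLOSE 1-2: Q_total=28.50, C_total=4.00, V=7.12; Q1=21.38, Q2=7.12; dissipated=94.010
Op 3: CLOSE 2-3: Q_total=16.62, C_total=4.00, V=4.16; Q2=4.16, Q3=12.47; dissipated=5.876
Op 4: CLOSE 2-3: Q_total=16.62, C_total=4.00, V=4.16; Q2=4.16, Q3=12.47; dissipated=0.000
Total dissipated: 99.969 μJ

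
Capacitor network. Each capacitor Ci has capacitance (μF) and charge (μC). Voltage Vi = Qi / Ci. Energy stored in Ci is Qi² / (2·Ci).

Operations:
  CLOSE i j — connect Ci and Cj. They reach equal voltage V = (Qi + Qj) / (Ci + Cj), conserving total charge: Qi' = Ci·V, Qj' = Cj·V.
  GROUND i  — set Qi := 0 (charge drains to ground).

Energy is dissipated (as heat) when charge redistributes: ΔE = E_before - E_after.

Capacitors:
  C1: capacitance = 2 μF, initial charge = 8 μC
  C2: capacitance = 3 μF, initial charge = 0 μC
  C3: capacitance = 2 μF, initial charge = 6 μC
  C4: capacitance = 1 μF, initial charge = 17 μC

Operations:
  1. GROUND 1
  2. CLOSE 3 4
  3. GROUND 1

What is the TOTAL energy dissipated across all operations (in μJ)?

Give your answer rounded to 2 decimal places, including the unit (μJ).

Initial: C1(2μF, Q=8μC, V=4.00V), C2(3μF, Q=0μC, V=0.00V), C3(2μF, Q=6μC, V=3.00V), C4(1μF, Q=17μC, V=17.00V)
Op 1: GROUND 1: Q1=0; energy lost=16.000
Op 2: CLOSE 3-4: Q_total=23.00, C_total=3.00, V=7.67; Q3=15.33, Q4=7.67; dissipated=65.333
Op 3: GROUND 1: Q1=0; energy lost=0.000
Total dissipated: 81.333 μJ

Answer: 81.33 μJ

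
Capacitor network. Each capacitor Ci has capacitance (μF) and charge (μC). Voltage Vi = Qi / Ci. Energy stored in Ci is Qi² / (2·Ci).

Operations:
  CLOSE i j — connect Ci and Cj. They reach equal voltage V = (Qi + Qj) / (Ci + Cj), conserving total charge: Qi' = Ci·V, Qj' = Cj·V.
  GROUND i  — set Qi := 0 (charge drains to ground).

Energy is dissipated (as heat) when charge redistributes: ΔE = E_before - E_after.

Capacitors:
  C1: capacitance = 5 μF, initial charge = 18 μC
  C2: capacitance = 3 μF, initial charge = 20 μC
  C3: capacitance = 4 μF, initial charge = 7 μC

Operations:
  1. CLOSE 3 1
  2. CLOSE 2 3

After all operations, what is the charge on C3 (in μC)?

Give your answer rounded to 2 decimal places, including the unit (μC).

Answer: 17.78 μC

Derivation:
Initial: C1(5μF, Q=18μC, V=3.60V), C2(3μF, Q=20μC, V=6.67V), C3(4μF, Q=7μC, V=1.75V)
Op 1: CLOSE 3-1: Q_total=25.00, C_total=9.00, V=2.78; Q3=11.11, Q1=13.89; dissipated=3.803
Op 2: CLOSE 2-3: Q_total=31.11, C_total=7.00, V=4.44; Q2=13.33, Q3=17.78; dissipated=12.963
Final charges: Q1=13.89, Q2=13.33, Q3=17.78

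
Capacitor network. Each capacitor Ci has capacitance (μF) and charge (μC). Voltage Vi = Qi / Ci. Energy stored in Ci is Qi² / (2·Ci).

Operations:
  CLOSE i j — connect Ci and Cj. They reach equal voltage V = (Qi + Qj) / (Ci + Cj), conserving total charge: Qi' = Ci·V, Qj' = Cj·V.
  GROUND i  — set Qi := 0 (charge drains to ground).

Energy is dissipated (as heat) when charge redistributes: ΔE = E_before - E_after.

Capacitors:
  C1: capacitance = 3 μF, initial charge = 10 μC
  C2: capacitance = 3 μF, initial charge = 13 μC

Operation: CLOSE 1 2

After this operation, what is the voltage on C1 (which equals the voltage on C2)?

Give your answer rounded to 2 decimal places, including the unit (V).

Answer: 3.83 V

Derivation:
Initial: C1(3μF, Q=10μC, V=3.33V), C2(3μF, Q=13μC, V=4.33V)
Op 1: CLOSE 1-2: Q_total=23.00, C_total=6.00, V=3.83; Q1=11.50, Q2=11.50; dissipated=0.750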